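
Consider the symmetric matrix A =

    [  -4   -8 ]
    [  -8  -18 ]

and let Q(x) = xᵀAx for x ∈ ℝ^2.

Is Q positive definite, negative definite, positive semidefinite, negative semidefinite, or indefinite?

For the 2×2 matrix [[-4, -8], [-8, -18]]: det = -4·-18 − (-8)² = 8, trace = -22.
det > 0 so both eigenvalues share the sign of the trace; trace = -22 < 0 ⇒ both negative.

negative definite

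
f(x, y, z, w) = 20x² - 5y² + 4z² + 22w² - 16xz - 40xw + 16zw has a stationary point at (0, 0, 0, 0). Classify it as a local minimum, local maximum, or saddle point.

saddle point

The Hessian at the origin is H = [[40, 0, -16, -40], [0, -10, 0, 0], [-16, 0, 8, 16], [-40, 0, 16, 44]].
Congruent diagonalization of H (simultaneous row and column reduction) yields pivots 40, -10, 8/5, 4.
That gives 3 positive, 1 negative pivots.
H is indefinite, so the origin is a saddle point.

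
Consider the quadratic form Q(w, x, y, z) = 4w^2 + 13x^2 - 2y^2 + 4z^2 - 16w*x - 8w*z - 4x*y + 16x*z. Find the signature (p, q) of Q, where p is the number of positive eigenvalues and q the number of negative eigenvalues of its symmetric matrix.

(1, 2)

The symmetric matrix is A = [[4, -8, 0, -4], [-8, 13, -2, 8], [0, -2, -2, 0], [-4, 8, 0, 4]].
Row-reducing A symmetrically gives the diagonal entries 4, -3, -2/3, 0.
That gives 1 positive, 2 negative, 1 zero pivots.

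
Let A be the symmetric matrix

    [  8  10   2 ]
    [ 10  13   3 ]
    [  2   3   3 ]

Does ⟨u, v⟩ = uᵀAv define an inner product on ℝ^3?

Applying the same elementary operations to the rows and columns of A produces a congruent diagonal matrix with entries 8, 1/2, 2.
Counting signs: 3 positive.
Hence Q is positive definite.
⟨·,·⟩ is an inner product exactly when A is positive definite.

yes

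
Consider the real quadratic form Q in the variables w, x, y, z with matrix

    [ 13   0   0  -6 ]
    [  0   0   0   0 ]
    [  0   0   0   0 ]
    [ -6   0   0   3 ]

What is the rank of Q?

2

Applying the same elementary operations to the rows and columns of A produces a congruent diagonal matrix with entries 13, 0, 0, 3/13.
Counting signs: 2 positive, 2 zero.
The rank is the number of nonzero pivots: 2.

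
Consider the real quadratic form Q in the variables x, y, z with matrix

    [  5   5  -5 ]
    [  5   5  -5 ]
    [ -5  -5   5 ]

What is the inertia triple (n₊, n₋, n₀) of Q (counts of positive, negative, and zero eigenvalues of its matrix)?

(1, 0, 2)

Congruent diagonalization of A (simultaneous row and column reduction) yields pivots 5, 0, 0.
Counting signs: 1 positive, 2 zero.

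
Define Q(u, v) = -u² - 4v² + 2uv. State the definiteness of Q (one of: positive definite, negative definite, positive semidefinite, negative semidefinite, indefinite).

negative definite

The symmetric matrix of Q is A = [[-1, 1], [1, -4]].
Leading principal minors: Δ_1 = -1, Δ_2 = 3.
The signs alternate starting with Δ_1 < 0, so by Sylvester's criterion Q is negative definite.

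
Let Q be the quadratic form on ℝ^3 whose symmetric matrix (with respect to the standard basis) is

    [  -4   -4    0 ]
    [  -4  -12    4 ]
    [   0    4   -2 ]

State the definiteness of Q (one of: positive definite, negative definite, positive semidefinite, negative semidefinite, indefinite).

Row-reducing A symmetrically gives the diagonal entries -4, -8, 0.
So there are 2 negative, 1 zero pivots.
Hence Q is negative semidefinite.

negative semidefinite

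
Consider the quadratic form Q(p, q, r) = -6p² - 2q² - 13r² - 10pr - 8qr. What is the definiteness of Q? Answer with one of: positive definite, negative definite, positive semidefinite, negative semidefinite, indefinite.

negative definite

The symmetric matrix is A = [[-6, 0, -5], [0, -2, -4], [-5, -4, -13]].
Row-reducing A symmetrically gives the diagonal entries -6, -2, -5/6.
Counting signs: 3 negative.
Hence Q is negative definite.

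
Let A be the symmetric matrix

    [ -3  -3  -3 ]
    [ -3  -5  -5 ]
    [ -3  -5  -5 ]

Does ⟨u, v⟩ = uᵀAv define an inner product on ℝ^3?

no

Applying the same elementary operations to the rows and columns of A produces a congruent diagonal matrix with entries -3, -2, 0.
Counting signs: 2 negative, 1 zero.
Hence Q is negative semidefinite.
⟨·,·⟩ is an inner product exactly when A is positive definite.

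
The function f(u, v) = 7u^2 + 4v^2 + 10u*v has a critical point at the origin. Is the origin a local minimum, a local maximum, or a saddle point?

local minimum

The Hessian at the origin is H = [[14, 10], [10, 8]].
det H = 14·8 − (10)² = 12 > 0 and H[1,1] = 14 > 0, so H is positive definite.
Therefore the origin is a local minimum.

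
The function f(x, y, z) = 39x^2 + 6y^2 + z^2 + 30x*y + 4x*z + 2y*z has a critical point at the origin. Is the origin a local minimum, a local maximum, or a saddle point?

The Hessian at the origin is H = [[78, 30, 4], [30, 12, 2], [4, 2, 2]].
Row-reducing H symmetrically gives the diagonal entries 78, 6/13, 4/3.
So there are 3 positive pivots.
H is positive definite, so the origin is a strict local minimum.

local minimum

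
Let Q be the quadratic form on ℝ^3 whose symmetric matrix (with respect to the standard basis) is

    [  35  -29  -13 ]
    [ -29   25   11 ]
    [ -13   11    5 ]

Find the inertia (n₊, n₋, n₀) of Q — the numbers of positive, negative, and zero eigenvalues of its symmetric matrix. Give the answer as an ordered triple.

(3, 0, 0)

Row-reducing A symmetrically gives the diagonal entries 35, 34/35, 2/17.
So there are 3 positive pivots.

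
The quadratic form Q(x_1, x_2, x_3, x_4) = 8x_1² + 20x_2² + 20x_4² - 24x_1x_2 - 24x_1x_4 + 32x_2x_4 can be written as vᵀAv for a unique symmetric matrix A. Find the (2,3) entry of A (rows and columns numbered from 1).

The coefficient of x_2·x_3 in Q is 0. For a symmetric A this equals A[2,3] + A[3,2] = 2·A[2,3].
So A[2,3] = 0/2 = 0.

0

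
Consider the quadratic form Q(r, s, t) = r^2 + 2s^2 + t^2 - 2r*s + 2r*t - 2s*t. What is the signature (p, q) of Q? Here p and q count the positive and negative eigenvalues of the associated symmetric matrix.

The symmetric matrix is A = [[1, -1, 1], [-1, 2, -1], [1, -1, 1]].
Symmetric row and column elimination reduces A to a congruent diagonal form with pivots 1, 1, 0.
That gives 2 positive, 1 zero pivots.

(2, 0)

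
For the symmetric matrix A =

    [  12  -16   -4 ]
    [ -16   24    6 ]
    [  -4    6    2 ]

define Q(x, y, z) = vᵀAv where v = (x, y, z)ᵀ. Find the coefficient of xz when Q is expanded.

-8

The coefficient of xz is A[1,3] + A[3,1] = 2·(-4) = -8.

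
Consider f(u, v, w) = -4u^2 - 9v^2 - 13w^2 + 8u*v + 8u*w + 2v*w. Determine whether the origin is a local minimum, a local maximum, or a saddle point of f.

The Hessian at the origin is H = [[-8, 8, 8], [8, -18, 2], [8, 2, -26]].
Congruent diagonalization of H (simultaneous row and column reduction) yields pivots -8, -10, -8.
Counting signs: 3 negative.
H is negative definite, so the origin is a strict local maximum.

local maximum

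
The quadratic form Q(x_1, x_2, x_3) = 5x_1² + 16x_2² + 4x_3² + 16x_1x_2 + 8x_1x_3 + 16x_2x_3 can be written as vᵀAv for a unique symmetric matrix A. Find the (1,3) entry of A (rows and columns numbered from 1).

The coefficient of x_1·x_3 in Q is 8. For a symmetric A this equals A[1,3] + A[3,1] = 2·A[1,3].
So A[1,3] = 8/2 = 4.

4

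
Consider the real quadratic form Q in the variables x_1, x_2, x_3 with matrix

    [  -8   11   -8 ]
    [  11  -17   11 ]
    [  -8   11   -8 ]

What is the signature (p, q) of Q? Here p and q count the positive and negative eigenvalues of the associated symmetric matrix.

(0, 2)

Applying the same elementary operations to the rows and columns of A produces a congruent diagonal matrix with entries -8, -15/8, 0.
Counting signs: 2 negative, 1 zero.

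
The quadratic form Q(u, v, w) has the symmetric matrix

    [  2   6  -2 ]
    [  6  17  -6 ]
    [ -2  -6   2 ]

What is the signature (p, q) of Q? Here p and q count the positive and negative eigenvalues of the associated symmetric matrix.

(1, 1)

Applying the same elementary operations to the rows and columns of A produces a congruent diagonal matrix with entries 2, -1, 0.
That gives 1 positive, 1 negative, 1 zero pivots.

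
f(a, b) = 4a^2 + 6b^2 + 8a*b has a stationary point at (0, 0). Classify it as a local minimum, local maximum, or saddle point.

local minimum

The Hessian at the origin is H = [[8, 8], [8, 12]].
det H = 8·12 − (8)² = 32 > 0 and H[1,1] = 8 > 0, so H is positive definite.
Therefore the origin is a local minimum.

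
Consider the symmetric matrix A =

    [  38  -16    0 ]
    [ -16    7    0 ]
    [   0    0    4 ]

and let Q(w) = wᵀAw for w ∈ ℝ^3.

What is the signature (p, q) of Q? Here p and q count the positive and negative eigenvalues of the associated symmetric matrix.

(3, 0)

An LDLᵀ factorisation of A has diagonal entries 38, 5/19, 4.
That gives 3 positive pivots.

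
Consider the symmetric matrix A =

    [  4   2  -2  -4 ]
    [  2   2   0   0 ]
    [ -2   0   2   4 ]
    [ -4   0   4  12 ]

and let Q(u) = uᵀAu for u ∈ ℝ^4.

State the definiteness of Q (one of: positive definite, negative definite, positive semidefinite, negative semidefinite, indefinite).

positive semidefinite

Congruent diagonalization of A (simultaneous row and column reduction) yields pivots 4, 1, 0, 4.
So there are 3 positive, 1 zero pivots.
Hence Q is positive semidefinite.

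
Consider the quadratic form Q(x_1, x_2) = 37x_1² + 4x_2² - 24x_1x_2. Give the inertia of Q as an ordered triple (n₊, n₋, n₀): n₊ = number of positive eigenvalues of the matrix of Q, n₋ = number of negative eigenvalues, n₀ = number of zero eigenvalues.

The symmetric matrix is A = [[37, -12], [-12, 4]].
Applying the same elementary operations to the rows and columns of A produces a congruent diagonal matrix with entries 37, 4/37.
So there are 2 positive pivots.

(2, 0, 0)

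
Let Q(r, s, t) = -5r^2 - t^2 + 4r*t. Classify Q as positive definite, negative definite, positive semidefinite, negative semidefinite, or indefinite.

Write A = [[-5, 0, 2], [0, 0, 0], [2, 0, -1]].
Symmetric row and column elimination reduces A to a congruent diagonal form with pivots -5, 0, -1/5.
That gives 2 negative, 1 zero pivots.
Hence Q is negative semidefinite.

negative semidefinite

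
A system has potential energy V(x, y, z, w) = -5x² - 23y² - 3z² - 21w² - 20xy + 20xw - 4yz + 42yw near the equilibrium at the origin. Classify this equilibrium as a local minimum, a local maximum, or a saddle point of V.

local maximum

The Hessian at the origin is H = [[-10, -20, 0, 20], [-20, -46, -4, 42], [0, -4, -6, 0], [20, 42, 0, -42]].
Applying the same elementary operations to the rows and columns of H produces a congruent diagonal matrix with entries -10, -6, -10/3, -4/5.
So there are 4 negative pivots.
H is negative definite, so the origin is a strict local maximum.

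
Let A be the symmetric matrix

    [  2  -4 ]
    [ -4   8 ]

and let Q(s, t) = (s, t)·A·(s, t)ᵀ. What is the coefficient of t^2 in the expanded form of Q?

The coefficient of t^2 is the diagonal entry A[2,2] = 8.

8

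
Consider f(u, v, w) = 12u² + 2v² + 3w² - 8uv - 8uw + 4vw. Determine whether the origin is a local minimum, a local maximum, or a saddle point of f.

The Hessian at the origin is H = [[24, -8, -8], [-8, 4, 4], [-8, 4, 6]].
Applying the same elementary operations to the rows and columns of H produces a congruent diagonal matrix with entries 24, 4/3, 2.
So there are 3 positive pivots.
H is positive definite, so the origin is a strict local minimum.

local minimum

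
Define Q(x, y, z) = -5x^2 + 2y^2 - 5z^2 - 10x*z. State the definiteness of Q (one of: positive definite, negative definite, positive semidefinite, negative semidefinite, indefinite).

The symmetric matrix is A = [[-5, 0, -5], [0, 2, 0], [-5, 0, -5]].
Applying the same elementary operations to the rows and columns of A produces a congruent diagonal matrix with entries -5, 2, 0.
That gives 1 positive, 1 negative, 1 zero pivots.
Hence Q is indefinite.

indefinite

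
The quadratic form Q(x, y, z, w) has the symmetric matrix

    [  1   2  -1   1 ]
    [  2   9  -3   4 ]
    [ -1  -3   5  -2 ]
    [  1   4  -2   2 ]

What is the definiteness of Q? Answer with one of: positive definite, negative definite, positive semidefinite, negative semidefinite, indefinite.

Leading principal minors: Δ_1 = 1, Δ_2 = 5, Δ_3 = 19, Δ_4 = 2.
All leading principal minors are positive, so by Sylvester's criterion Q is positive definite.

positive definite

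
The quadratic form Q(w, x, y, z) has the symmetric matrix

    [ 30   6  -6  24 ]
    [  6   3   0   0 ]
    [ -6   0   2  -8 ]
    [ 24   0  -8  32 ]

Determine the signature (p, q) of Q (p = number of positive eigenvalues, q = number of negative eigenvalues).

Symmetric row and column elimination reduces A to a congruent diagonal form with pivots 30, 9/5, 0, 0.
So there are 2 positive, 2 zero pivots.

(2, 0)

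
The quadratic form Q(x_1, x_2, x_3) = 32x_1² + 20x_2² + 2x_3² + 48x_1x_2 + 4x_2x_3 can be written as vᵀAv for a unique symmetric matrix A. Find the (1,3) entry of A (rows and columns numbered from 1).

The coefficient of x_1·x_3 in Q is 0. For a symmetric A this equals A[1,3] + A[3,1] = 2·A[1,3].
So A[1,3] = 0/2 = 0.

0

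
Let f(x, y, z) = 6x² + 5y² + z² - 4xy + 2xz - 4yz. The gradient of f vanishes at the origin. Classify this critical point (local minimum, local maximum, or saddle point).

local minimum

The Hessian at the origin is H = [[12, -4, 2], [-4, 10, -4], [2, -4, 2]].
An LDLᵀ factorisation of H has diagonal entries 12, 26/3, 5/13.
Counting signs: 3 positive.
H is positive definite, so the origin is a strict local minimum.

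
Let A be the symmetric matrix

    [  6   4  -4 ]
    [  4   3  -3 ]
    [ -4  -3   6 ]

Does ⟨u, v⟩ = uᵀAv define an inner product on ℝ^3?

yes

An LDLᵀ factorisation of A has diagonal entries 6, 1/3, 3.
Counting signs: 3 positive.
Hence Q is positive definite.
⟨·,·⟩ is an inner product exactly when A is positive definite.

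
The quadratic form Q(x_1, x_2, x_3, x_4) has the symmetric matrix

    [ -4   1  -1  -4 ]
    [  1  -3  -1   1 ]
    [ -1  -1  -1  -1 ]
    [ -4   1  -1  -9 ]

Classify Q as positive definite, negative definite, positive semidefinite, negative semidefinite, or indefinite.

negative definite

An LDLᵀ factorisation of A has diagonal entries -4, -11/4, -2/11, -5.
So there are 4 negative pivots.
Hence Q is negative definite.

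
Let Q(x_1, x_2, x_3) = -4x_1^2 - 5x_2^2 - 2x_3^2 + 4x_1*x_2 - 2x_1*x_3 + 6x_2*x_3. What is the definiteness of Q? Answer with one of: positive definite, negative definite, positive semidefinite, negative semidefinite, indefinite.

negative definite

The symmetric matrix of Q is A = [[-4, 2, -1], [2, -5, 3], [-1, 3, -2]].
Leading principal minors: Δ_1 = -4, Δ_2 = 16, Δ_3 = -3.
The signs alternate starting with Δ_1 < 0, so by Sylvester's criterion Q is negative definite.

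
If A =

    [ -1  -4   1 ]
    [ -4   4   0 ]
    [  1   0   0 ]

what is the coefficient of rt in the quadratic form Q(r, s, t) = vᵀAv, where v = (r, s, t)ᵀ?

2

The coefficient of rt is A[1,3] + A[3,1] = 2·1 = 2.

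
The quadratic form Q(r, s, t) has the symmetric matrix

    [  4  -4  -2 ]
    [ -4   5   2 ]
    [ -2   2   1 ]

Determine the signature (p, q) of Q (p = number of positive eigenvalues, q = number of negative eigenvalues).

(2, 0)

Applying the same elementary operations to the rows and columns of A produces a congruent diagonal matrix with entries 4, 1, 0.
That gives 2 positive, 1 zero pivots.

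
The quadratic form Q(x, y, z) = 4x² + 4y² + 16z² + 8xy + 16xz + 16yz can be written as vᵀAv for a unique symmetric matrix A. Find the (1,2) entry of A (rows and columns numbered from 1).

4

The coefficient of x·y in Q is 8. For a symmetric A this equals A[1,2] + A[2,1] = 2·A[1,2].
So A[1,2] = 8/2 = 4.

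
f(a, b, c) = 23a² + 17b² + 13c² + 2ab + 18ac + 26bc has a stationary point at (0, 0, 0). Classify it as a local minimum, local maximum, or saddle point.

The Hessian at the origin is H = [[46, 2, 18], [2, 34, 26], [18, 26, 26]].
An LDLᵀ factorisation of H has diagonal entries 46, 780/23, 8/39.
That gives 3 positive pivots.
H is positive definite, so the origin is a strict local minimum.

local minimum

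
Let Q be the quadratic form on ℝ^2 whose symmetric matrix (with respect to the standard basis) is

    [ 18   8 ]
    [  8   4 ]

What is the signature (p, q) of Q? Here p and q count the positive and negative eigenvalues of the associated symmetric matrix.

(2, 0)

Applying the same elementary operations to the rows and columns of A produces a congruent diagonal matrix with entries 18, 4/9.
That gives 2 positive pivots.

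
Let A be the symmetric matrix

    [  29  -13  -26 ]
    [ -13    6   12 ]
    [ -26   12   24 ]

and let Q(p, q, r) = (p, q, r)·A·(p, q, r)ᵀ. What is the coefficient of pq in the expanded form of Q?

The coefficient of pq is A[1,2] + A[2,1] = 2·(-13) = -26.

-26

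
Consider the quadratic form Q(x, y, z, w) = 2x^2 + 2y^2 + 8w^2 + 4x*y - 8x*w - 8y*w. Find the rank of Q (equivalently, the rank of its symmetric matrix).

Write A = [[2, 2, 0, -4], [2, 2, 0, -4], [0, 0, 0, 0], [-4, -4, 0, 8]].
Symmetric row and column elimination reduces A to a congruent diagonal form with pivots 2, 0, 0, 0.
Counting signs: 1 positive, 3 zero.
The rank is the number of nonzero pivots: 1.

1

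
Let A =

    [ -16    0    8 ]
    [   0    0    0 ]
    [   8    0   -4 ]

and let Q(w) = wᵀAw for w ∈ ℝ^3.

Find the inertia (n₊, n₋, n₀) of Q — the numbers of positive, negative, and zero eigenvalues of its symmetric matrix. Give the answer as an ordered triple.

(0, 1, 2)

Symmetric row and column elimination reduces A to a congruent diagonal form with pivots -16, 0, 0.
That gives 1 negative, 2 zero pivots.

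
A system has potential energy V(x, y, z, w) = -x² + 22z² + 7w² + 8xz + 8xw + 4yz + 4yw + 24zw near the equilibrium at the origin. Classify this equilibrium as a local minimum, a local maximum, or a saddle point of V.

The Hessian at the origin is H = [[-2, 0, 8, 8], [0, 0, 4, 4], [8, 4, 44, 24], [8, 4, 24, 14]].
H is indefinite, so the origin is a saddle point.

saddle point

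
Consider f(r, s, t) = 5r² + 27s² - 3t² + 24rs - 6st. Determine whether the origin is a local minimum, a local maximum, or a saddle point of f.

The Hessian at the origin is H = [[10, 24, 0], [24, 54, -6], [0, -6, -6]].
An LDLᵀ factorisation of H has diagonal entries 10, -18/5, 4.
So there are 2 positive, 1 negative pivots.
H is indefinite, so the origin is a saddle point.

saddle point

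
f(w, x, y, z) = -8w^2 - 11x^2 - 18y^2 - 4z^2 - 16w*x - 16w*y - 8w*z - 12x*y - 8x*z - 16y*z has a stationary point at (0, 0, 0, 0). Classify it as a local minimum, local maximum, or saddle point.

local maximum

The Hessian at the origin is H = [[-16, -16, -16, -8], [-16, -22, -12, -8], [-16, -12, -36, -16], [-8, -8, -16, -8]].
Row-reducing H symmetrically gives the diagonal entries -16, -6, -52/3, -4/13.
That gives 4 negative pivots.
H is negative definite, so the origin is a strict local maximum.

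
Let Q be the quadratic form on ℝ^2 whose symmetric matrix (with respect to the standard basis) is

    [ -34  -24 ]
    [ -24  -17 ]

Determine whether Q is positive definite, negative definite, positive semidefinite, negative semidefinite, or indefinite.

negative definite

Leading principal minors: Δ_1 = -34, Δ_2 = 2.
The signs alternate starting with Δ_1 < 0, so by Sylvester's criterion Q is negative definite.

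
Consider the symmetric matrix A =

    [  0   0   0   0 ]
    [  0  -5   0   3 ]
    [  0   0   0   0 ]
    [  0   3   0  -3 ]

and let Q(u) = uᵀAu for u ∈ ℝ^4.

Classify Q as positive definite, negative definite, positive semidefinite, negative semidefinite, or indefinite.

negative semidefinite

Row-reducing A symmetrically gives the diagonal entries 0, -5, 0, -6/5.
So there are 2 negative, 2 zero pivots.
Hence Q is negative semidefinite.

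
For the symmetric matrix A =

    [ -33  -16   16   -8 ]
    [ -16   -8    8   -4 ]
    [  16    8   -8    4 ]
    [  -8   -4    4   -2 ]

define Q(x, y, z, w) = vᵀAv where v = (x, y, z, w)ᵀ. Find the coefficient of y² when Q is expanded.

The coefficient of y² is the diagonal entry A[2,2] = -8.

-8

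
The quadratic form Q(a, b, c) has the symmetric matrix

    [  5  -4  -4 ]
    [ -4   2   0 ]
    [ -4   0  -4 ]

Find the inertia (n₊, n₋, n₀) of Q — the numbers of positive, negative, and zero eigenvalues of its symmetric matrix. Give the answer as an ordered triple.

(2, 1, 0)

Symmetric row and column elimination reduces A to a congruent diagonal form with pivots 5, -6/5, 4/3.
That gives 2 positive, 1 negative pivots.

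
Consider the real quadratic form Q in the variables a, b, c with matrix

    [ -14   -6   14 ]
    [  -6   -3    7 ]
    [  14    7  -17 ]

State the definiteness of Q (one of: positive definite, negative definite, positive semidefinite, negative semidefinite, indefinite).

negative definite

Leading principal minors: Δ_1 = -14, Δ_2 = 6, Δ_3 = -4.
The signs alternate starting with Δ_1 < 0, so by Sylvester's criterion Q is negative definite.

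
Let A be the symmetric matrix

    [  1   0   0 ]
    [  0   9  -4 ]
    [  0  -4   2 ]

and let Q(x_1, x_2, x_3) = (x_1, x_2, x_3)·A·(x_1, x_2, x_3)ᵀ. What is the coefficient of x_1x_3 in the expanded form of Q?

0

The coefficient of x_1x_3 is A[1,3] + A[3,1] = 2·0 = 0.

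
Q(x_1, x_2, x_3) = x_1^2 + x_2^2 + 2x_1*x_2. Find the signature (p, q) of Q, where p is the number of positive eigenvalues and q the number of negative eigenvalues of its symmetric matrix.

(1, 0)

The associated matrix is A = [[1, 1, 0], [1, 1, 0], [0, 0, 0]].
Applying the same elementary operations to the rows and columns of A produces a congruent diagonal matrix with entries 1, 0, 0.
That gives 1 positive, 2 zero pivots.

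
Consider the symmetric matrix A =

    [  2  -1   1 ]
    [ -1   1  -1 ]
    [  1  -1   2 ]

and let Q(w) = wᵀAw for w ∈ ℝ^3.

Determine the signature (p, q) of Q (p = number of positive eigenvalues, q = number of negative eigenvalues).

Applying the same elementary operations to the rows and columns of A produces a congruent diagonal matrix with entries 2, 1/2, 1.
That gives 3 positive pivots.

(3, 0)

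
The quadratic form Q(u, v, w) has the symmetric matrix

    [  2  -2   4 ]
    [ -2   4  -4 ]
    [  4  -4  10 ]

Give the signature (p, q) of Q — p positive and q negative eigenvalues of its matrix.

An LDLᵀ factorisation of A has diagonal entries 2, 2, 2.
Counting signs: 3 positive.

(3, 0)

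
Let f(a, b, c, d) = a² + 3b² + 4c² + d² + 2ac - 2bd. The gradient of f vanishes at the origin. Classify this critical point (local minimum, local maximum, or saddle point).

The Hessian at the origin is H = [[2, 0, 2, 0], [0, 6, 0, -2], [2, 0, 8, 0], [0, -2, 0, 2]].
An LDLᵀ factorisation of H has diagonal entries 2, 6, 6, 4/3.
So there are 4 positive pivots.
H is positive definite, so the origin is a strict local minimum.

local minimum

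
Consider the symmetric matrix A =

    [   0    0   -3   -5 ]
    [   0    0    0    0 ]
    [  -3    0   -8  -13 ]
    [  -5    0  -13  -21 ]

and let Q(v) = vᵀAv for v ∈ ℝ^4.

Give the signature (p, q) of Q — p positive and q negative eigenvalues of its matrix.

(2, 1)

By Sylvester's law of inertia any congruent diagonalization of A has 2 positive, 1 negative and 1 zero entries.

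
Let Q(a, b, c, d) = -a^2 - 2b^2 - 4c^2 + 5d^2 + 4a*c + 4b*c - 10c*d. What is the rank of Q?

4

Write A = [[-1, 0, 2, 0], [0, -2, 2, 0], [2, 2, -4, -5], [0, 0, -5, 5]].
Row-reducing A symmetrically gives the diagonal entries -1, -2, 2, -15/2.
Counting signs: 1 positive, 3 negative.
The rank is the number of nonzero pivots: 4.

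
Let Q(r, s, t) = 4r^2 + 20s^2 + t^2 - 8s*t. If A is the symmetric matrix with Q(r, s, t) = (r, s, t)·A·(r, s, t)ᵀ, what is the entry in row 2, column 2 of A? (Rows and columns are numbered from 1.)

20

The coefficient of s^2 in Q is 20, and that is exactly A[2,2].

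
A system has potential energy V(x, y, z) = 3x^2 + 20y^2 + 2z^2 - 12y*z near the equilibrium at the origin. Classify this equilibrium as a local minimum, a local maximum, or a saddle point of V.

The Hessian at the origin is H = [[6, 0, 0], [0, 40, -12], [0, -12, 4]].
Row-reducing H symmetrically gives the diagonal entries 6, 40, 2/5.
That gives 3 positive pivots.
H is positive definite, so the origin is a strict local minimum.

local minimum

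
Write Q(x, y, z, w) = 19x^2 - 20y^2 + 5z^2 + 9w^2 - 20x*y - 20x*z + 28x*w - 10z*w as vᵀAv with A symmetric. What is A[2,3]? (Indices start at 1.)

0

The coefficient of y·z in Q is 0. For a symmetric A this equals A[2,3] + A[3,2] = 2·A[2,3].
So A[2,3] = 0/2 = 0.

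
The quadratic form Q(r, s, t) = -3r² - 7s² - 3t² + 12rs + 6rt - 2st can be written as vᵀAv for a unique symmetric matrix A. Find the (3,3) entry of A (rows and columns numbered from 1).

-3

The coefficient of t² in Q is -3, and that is exactly A[3,3].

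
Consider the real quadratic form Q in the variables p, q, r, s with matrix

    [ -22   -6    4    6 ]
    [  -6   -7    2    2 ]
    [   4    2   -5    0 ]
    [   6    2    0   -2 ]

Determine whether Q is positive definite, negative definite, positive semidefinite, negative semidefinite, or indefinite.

negative definite

Leading principal minors: Δ_1 = -22, Δ_2 = 118, Δ_3 = -486, Δ_4 = 8.
The signs alternate starting with Δ_1 < 0, so by Sylvester's criterion Q is negative definite.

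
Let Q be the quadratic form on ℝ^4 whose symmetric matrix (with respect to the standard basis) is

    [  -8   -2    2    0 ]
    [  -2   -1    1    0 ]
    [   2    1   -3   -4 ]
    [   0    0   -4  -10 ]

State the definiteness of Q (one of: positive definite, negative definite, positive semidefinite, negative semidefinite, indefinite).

negative definite

Leading principal minors: Δ_1 = -8, Δ_2 = 4, Δ_3 = -8, Δ_4 = 16.
The signs alternate starting with Δ_1 < 0, so by Sylvester's criterion Q is negative definite.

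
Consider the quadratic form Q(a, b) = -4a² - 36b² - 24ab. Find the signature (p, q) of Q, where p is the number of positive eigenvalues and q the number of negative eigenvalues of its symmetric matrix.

(0, 1)

The associated matrix is A = [[-4, -12], [-12, -36]].
Applying the same elementary operations to the rows and columns of A produces a congruent diagonal matrix with entries -4, 0.
So there are 1 negative, 1 zero pivots.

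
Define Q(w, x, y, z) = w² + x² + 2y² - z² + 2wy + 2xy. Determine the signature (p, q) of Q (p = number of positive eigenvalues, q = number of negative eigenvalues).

The associated matrix is A = [[1, 0, 1, 0], [0, 1, 1, 0], [1, 1, 2, 0], [0, 0, 0, -1]].
Row-reducing A symmetrically gives the diagonal entries 1, 1, 0, -1.
That gives 2 positive, 1 negative, 1 zero pivots.

(2, 1)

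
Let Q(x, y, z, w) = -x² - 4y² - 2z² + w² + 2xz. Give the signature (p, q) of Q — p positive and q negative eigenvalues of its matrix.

(1, 3)

Write A = [[-1, 0, 1, 0], [0, -4, 0, 0], [1, 0, -2, 0], [0, 0, 0, 1]].
Applying the same elementary operations to the rows and columns of A produces a congruent diagonal matrix with entries -1, -4, -1, 1.
That gives 1 positive, 3 negative pivots.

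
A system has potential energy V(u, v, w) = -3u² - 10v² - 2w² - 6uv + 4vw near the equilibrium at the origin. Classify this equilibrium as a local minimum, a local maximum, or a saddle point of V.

The Hessian at the origin is H = [[-6, -6, 0], [-6, -20, 4], [0, 4, -4]].
Symmetric row and column elimination reduces H to a congruent diagonal form with pivots -6, -14, -20/7.
Counting signs: 3 negative.
H is negative definite, so the origin is a strict local maximum.

local maximum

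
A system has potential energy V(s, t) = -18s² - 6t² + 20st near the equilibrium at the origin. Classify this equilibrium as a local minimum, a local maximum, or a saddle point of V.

local maximum

The Hessian at the origin is H = [[-36, 20], [20, -12]].
det H = -36·-12 − (20)² = 32 > 0 and H[1,1] = -36 < 0, so H is negative definite.
Therefore the origin is a local maximum.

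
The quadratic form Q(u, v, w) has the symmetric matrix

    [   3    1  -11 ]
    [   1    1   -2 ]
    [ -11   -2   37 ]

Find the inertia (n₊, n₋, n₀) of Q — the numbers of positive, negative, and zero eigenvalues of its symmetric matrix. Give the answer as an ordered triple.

(2, 1, 0)

Congruent diagonalization of A (simultaneous row and column reduction) yields pivots 3, 2/3, -15/2.
So there are 2 positive, 1 negative pivots.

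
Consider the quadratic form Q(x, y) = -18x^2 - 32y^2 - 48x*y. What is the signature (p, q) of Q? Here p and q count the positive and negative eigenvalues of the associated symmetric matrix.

(0, 1)

The associated matrix is A = [[-18, -24], [-24, -32]].
Applying the same elementary operations to the rows and columns of A produces a congruent diagonal matrix with entries -18, 0.
Counting signs: 1 negative, 1 zero.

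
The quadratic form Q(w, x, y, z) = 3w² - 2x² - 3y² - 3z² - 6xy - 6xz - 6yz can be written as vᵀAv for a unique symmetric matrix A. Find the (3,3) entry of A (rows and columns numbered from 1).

-3

The coefficient of y² in Q is -3, and that is exactly A[3,3].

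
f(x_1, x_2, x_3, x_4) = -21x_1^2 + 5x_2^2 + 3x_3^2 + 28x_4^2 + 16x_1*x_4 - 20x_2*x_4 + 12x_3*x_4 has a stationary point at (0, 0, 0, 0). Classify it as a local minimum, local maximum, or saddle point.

saddle point

The Hessian at the origin is H = [[-42, 0, 0, 16], [0, 10, 0, -20], [0, 0, 6, 12], [16, -20, 12, 56]].
Symmetric row and column elimination reduces H to a congruent diagonal form with pivots -42, 10, 6, -40/21.
Counting signs: 2 positive, 2 negative.
H is indefinite, so the origin is a saddle point.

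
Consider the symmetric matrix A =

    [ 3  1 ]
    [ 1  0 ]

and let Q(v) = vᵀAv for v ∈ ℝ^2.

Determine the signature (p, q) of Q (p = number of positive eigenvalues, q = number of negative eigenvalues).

(1, 1)

An LDLᵀ factorisation of A has diagonal entries 3, -1/3.
That gives 1 positive, 1 negative pivots.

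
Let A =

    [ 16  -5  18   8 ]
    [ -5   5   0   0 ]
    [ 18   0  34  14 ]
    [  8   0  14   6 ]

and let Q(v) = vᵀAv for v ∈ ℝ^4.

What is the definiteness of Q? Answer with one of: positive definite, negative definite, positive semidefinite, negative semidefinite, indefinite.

positive semidefinite

Applying the same elementary operations to the rows and columns of A produces a congruent diagonal matrix with entries 16, 55/16, 50/11, 0.
That gives 3 positive, 1 zero pivots.
Hence Q is positive semidefinite.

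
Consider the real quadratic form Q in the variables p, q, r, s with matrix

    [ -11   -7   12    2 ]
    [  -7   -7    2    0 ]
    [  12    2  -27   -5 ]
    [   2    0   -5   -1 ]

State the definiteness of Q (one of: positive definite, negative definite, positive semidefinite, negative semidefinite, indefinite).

negative semidefinite

Symmetric row and column elimination reduces A to a congruent diagonal form with pivots -11, -28/11, -10/7, 0.
So there are 3 negative, 1 zero pivots.
Hence Q is negative semidefinite.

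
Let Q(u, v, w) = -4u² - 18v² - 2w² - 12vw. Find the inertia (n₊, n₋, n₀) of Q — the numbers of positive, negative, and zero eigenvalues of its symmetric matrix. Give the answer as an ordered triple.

The associated matrix is A = [[-4, 0, 0], [0, -18, -6], [0, -6, -2]].
Row-reducing A symmetrically gives the diagonal entries -4, -18, 0.
That gives 2 negative, 1 zero pivots.

(0, 2, 1)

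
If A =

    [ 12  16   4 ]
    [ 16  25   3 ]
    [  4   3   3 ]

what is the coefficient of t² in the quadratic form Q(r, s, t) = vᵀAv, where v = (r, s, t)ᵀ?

The coefficient of t² is the diagonal entry A[3,3] = 3.

3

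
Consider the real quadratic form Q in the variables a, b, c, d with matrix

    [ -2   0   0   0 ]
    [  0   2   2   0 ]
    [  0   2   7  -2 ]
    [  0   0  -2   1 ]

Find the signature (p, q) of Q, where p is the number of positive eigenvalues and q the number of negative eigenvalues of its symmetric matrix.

(3, 1)

Congruent diagonalization of A (simultaneous row and column reduction) yields pivots -2, 2, 5, 1/5.
So there are 3 positive, 1 negative pivots.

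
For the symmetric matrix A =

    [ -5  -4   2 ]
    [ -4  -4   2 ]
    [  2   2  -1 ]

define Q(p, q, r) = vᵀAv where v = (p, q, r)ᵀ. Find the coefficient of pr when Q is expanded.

The coefficient of pr is A[1,3] + A[3,1] = 2·2 = 4.

4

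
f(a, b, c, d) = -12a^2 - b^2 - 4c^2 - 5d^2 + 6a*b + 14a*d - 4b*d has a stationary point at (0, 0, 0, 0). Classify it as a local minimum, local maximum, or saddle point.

The Hessian at the origin is H = [[-24, 6, 0, 14], [6, -2, 0, -4], [0, 0, -8, 0], [14, -4, 0, -10]].
Congruent diagonalization of H (simultaneous row and column reduction) yields pivots -24, -1/2, -8, -4/3.
That gives 4 negative pivots.
H is negative definite, so the origin is a strict local maximum.

local maximum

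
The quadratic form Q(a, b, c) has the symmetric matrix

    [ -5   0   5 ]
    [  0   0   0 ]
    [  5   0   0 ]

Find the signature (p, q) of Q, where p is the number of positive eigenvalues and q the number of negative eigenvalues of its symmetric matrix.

Congruent diagonalization of A (simultaneous row and column reduction) yields pivots -5, 0, 5.
So there are 1 positive, 1 negative, 1 zero pivots.

(1, 1)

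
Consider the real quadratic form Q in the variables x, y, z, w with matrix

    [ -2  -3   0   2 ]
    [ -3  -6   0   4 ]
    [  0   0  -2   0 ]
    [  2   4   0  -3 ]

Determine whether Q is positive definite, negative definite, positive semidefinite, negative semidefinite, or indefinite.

negative definite

Leading principal minors: Δ_1 = -2, Δ_2 = 3, Δ_3 = -6, Δ_4 = 2.
The signs alternate starting with Δ_1 < 0, so by Sylvester's criterion Q is negative definite.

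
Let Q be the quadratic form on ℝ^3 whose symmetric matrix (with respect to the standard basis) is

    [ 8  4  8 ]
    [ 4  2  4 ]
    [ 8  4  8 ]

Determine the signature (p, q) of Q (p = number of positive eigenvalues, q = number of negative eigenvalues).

(1, 0)

Row-reducing A symmetrically gives the diagonal entries 8, 0, 0.
Counting signs: 1 positive, 2 zero.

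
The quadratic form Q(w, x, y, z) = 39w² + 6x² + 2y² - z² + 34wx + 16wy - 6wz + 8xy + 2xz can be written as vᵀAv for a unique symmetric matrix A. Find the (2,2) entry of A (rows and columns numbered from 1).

The coefficient of x² in Q is 6, and that is exactly A[2,2].

6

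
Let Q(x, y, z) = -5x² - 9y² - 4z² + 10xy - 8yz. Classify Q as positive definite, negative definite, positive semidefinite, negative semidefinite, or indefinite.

Write A = [[-5, 5, 0], [5, -9, -4], [0, -4, -4]].
Symmetric row and column elimination reduces A to a congruent diagonal form with pivots -5, -4, 0.
That gives 2 negative, 1 zero pivots.
Hence Q is negative semidefinite.

negative semidefinite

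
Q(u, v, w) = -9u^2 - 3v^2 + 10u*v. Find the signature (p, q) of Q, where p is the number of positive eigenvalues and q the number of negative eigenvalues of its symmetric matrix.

Write A = [[-9, 5, 0], [5, -3, 0], [0, 0, 0]].
Congruent diagonalization of A (simultaneous row and column reduction) yields pivots -9, -2/9, 0.
Counting signs: 2 negative, 1 zero.

(0, 2)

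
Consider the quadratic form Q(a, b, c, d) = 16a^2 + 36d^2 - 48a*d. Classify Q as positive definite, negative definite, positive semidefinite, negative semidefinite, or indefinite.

positive semidefinite

Write A = [[16, 0, 0, -24], [0, 0, 0, 0], [0, 0, 0, 0], [-24, 0, 0, 36]].
Symmetric row and column elimination reduces A to a congruent diagonal form with pivots 16, 0, 0, 0.
So there are 1 positive, 3 zero pivots.
Hence Q is positive semidefinite.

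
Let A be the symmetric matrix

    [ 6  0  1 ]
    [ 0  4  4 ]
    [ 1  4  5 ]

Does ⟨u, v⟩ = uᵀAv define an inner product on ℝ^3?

yes

Leading principal minors: Δ_1 = 6, Δ_2 = 24, Δ_3 = 20.
All leading principal minors are positive, so by Sylvester's criterion Q is positive definite.
⟨·,·⟩ is an inner product exactly when A is positive definite.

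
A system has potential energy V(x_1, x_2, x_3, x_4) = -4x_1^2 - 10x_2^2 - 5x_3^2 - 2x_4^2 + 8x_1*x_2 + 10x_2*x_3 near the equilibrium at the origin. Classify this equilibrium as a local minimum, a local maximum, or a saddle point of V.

local maximum

The Hessian at the origin is H = [[-8, 8, 0, 0], [8, -20, 10, 0], [0, 10, -10, 0], [0, 0, 0, -4]].
Congruent diagonalization of H (simultaneous row and column reduction) yields pivots -8, -12, -5/3, -4.
Counting signs: 4 negative.
H is negative definite, so the origin is a strict local maximum.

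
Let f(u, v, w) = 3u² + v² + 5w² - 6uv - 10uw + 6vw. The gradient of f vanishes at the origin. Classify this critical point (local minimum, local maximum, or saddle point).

The Hessian at the origin is H = [[6, -6, -10], [-6, 2, 6], [-10, 6, 10]].
Row-reducing H symmetrically gives the diagonal entries 6, -4, -8/3.
Counting signs: 1 positive, 2 negative.
H is indefinite, so the origin is a saddle point.

saddle point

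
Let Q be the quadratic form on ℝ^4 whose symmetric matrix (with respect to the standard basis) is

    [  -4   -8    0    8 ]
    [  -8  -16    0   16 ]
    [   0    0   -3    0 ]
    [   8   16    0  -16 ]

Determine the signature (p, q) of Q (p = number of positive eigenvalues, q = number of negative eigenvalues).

(0, 2)

Applying the same elementary operations to the rows and columns of A produces a congruent diagonal matrix with entries -4, 0, -3, 0.
So there are 2 negative, 2 zero pivots.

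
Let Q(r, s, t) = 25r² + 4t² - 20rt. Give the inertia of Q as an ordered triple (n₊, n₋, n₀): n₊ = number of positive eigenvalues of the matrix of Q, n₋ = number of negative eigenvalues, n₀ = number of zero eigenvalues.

The symmetric matrix is A = [[25, 0, -10], [0, 0, 0], [-10, 0, 4]].
Congruent diagonalization of A (simultaneous row and column reduction) yields pivots 25, 0, 0.
Counting signs: 1 positive, 2 zero.

(1, 0, 2)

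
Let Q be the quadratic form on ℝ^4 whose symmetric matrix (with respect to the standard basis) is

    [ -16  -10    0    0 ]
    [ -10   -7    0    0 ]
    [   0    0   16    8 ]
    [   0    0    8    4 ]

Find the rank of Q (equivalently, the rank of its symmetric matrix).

Congruent diagonalization of A (simultaneous row and column reduction) yields pivots -16, -3/4, 16, 0.
That gives 1 positive, 2 negative, 1 zero pivots.
The rank is the number of nonzero pivots: 3.

3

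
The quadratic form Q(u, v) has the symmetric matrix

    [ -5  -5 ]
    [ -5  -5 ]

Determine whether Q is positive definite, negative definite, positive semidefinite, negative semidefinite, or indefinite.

Symmetric row and column elimination reduces A to a congruent diagonal form with pivots -5, 0.
That gives 1 negative, 1 zero pivots.
Hence Q is negative semidefinite.

negative semidefinite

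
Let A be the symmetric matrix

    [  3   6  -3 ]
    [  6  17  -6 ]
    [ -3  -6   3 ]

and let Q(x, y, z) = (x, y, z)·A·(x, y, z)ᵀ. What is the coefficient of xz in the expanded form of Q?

The coefficient of xz is A[1,3] + A[3,1] = 2·(-3) = -6.

-6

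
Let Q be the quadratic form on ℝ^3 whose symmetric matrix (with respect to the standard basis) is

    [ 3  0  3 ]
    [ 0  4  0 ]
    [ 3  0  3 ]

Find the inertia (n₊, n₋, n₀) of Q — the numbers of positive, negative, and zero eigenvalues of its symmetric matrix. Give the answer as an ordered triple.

Row-reducing A symmetrically gives the diagonal entries 3, 4, 0.
That gives 2 positive, 1 zero pivots.

(2, 0, 1)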